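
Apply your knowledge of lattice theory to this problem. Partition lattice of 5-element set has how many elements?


B(n) = number of set partitions of an n-element set.
B(n) satisfies the recurrence: B(n+1) = sum_k C(n,k)*B(k).
B(5) = 52


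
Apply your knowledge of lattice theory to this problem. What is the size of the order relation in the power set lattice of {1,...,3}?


The order relation is {(a,b) : a <= b}, reflexive so it includes (a,a).
Examples: ({},{}), ({},{1,2}), ({},{1,2,3}), ({},{1,3}), ({},{1}), ...
Total ordered pairs: 27


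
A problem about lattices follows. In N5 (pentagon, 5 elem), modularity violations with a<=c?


Modular law: if a <= c then a v (b ^ c) = (a v b) ^ c.
Check all triples (a,b,c) with a <= c among 5 elements.
  e.g. a=a, b=c, c=b: lhs=a != rhs=b
Total violating triples: 1


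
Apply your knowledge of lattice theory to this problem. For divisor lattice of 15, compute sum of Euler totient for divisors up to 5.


Divisors of 15 up to 5: [1, 3, 5]
phi values: [1, 2, 4]
Sum = 7


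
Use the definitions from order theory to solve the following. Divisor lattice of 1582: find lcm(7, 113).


In a divisor lattice, join = lcm (least common multiple).
gcd(7,113) = 1
lcm(7,113) = 7*113/gcd = 791/1 = 791


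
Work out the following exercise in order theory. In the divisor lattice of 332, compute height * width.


Height = length of longest chain minus 1; width = size of largest antichain.
A maximum chain: 1 | 83 | 166 | 332  (height 3).
A maximum antichain: {2, 83}  (width 2).
Product = 3 * 2 = 6


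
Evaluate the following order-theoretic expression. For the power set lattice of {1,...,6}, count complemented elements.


An element a is complemented if some b has a meet b = bottom, a join b = top.
every subset A has complement S\A, so all elements are complemented.
Complemented elements: {}, {1}, {2}, {3}, {4}, {5}, ... (58 more)
Count: 64


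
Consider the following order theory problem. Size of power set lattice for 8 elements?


Power set = 2^n.
2^8 = 256


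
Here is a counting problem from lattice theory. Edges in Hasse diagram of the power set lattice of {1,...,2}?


A cover relation a -< b holds when a < b with no c strictly between.
Cover relations:
  {} -< {1}
  {} -< {2}
  {1} -< {1,2}
  {2} -< {1,2}
Total: 4


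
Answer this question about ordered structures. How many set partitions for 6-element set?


B(n) = number of set partitions of an n-element set.
B(n) satisfies the recurrence: B(n+1) = sum_k C(n,k)*B(k).
B(6) = 203


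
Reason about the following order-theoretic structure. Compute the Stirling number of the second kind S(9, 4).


S(n,k) = k*S(n-1,k) + S(n-1,k-1).
S(8,4) = 1701, S(8,3) = 966
S(9,4) = 4*1701 + 966 = 6804 + 966
S(9,4) = 7770


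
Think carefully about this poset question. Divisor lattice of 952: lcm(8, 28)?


Join=lcm.
gcd(8,28)=4
lcm=56


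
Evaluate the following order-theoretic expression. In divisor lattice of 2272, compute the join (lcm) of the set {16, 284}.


In a divisor lattice, join = lcm (least common multiple).
Compute lcm iteratively: start with first element, then lcm(current, next).
Elements: [16, 284]
lcm(16,284) = 1136
Final lcm = 1136


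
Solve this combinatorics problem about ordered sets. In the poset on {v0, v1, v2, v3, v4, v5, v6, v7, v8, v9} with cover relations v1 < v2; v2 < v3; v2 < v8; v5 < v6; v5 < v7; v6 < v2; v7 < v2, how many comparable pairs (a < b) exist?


A comparable pair {a,b} has a < b or b < a in the order.
Count unordered pairs where one element is strictly below the other.
Examples: {v1,v2}, {v1,v3}, {v1,v8}, {v2,v3}, ...
Total comparable pairs: 16


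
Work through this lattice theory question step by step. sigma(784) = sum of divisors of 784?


sigma(n) = sum of divisors.
Divisors of 784: [1, 2, 4, 7, 8, 14, 16, 28, 49, 56, 98, 112, 196, 392, 784]
Sum = 1767


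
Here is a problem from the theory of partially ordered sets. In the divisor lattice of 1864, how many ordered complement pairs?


Complement pair (a,b): a meet b = bottom, a join b = top.
Here: gcd(a,b)=1 and lcm(a,b)=1864, i.e. a*b=1864 with a,b coprime.
Pairs found: (1,1864), (8,233), (233,8), (1864,1)
Total ordered pairs: 4


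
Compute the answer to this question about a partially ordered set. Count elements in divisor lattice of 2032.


Divisors of 2032: [1, 2, 4, 8, 16, 127, 254, 508, 1016, 2032]
Count: 10


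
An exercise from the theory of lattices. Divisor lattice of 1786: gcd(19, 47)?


Meet=gcd.
gcd(19,47)=1


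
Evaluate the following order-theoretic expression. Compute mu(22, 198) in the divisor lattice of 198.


In a divisor lattice, mu(a,b) = mu(b/a) where mu is the classical Mobius function.
b/a = 198/22 = 9
Prime factorization of 9: primes [3]
9 is not squarefree, so mu(9) = 0


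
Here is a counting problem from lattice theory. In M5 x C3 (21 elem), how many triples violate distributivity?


Distributive law: a ^ (b v c) = (a ^ b) v (a ^ c).
Check all 21^3 = 9261 ordered triples (a,b,c).
  e.g. a=(a1,0), b=(a2,0), c=(a3,0): lhs=(a1,0) != rhs=(0,0)
  e.g. a=(a1,0), b=(a2,0), c=(a3,1): lhs=(a1,0) != rhs=(0,0)
Total violating triples: 1620


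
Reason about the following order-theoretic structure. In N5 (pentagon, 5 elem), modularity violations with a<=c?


Modular law: if a <= c then a v (b ^ c) = (a v b) ^ c.
Check all triples (a,b,c) with a <= c among 5 elements.
  e.g. a=a, b=c, c=b: lhs=a != rhs=b
Total violating triples: 1


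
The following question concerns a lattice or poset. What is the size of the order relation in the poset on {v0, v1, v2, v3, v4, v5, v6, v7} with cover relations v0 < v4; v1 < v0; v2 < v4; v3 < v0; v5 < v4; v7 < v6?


The order relation is {(a,b) : a <= b}, reflexive so it includes (a,a).
Examples: (v0,v0), (v0,v4), (v1,v0), (v1,v1), (v1,v4), ...
Total ordered pairs: 16


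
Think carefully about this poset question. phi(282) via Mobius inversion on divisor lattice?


phi(n) = n * prod_{p|n} (1 - 1/p).
Prime divisors of 282: [2, 3, 47]
phi(282) = 282 * (1 - 1/2) * (1 - 1/3) * (1 - 1/47)
phi(282) = 92


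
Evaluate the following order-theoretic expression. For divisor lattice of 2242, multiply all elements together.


Divisors of 2242: [1, 2, 19, 38, 59, 118, 1121, 2242]
Product = n^(d(n)/2) = 2242^(8/2)
Product = 25266345646096


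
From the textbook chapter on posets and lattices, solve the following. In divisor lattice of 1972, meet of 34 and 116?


In a divisor lattice, meet = gcd (greatest common divisor).
By Euclidean algorithm or factoring: gcd(34,116) = 2


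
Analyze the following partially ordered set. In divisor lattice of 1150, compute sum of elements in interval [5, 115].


Interval [5,115] in divisors of 1150: [5, 115]
Sum = 120


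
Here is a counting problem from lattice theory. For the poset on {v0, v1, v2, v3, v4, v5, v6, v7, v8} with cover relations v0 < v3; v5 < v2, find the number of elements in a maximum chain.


A chain is a totally ordered subset; we count the number of elements in a maximum chain.
Compute, for each element x, the size of the longest chain ending at x:
  v0: 1
  v1: 1
  v4: 1
  v5: 1
  v6: 1
  v7: 1
  ...
A maximum chain: v5 < v2
Number of elements in the longest chain: 2


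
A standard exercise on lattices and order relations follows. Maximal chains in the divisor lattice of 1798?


A maximal chain goes from the minimum element to a maximal element via cover relations.
Counting all min-to-max paths in the cover graph.
Total maximal chains: 6


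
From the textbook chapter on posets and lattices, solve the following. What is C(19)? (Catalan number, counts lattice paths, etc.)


C(n) = C(2n, n) / (n+1).
C(38, 19) = 35345263800
C(19) = 35345263800 / 20 = 1767263190


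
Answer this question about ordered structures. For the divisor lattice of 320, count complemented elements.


An element a is complemented if some b has a meet b = bottom, a join b = top.
a is complemented iff gcd(a, n/a)=1, i.e. a is a unitary divisor of 320.
Complemented elements: 1, 5, 64, 320
Count: 4


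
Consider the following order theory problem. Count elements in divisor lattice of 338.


Divisors of 338: [1, 2, 13, 26, 169, 338]
Count: 6


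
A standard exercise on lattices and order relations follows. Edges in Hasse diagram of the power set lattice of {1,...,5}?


A cover relation a -< b holds when a < b with no c strictly between.
Cover relations:
  {} -< {1}
  {} -< {2}
  {} -< {3}
  {} -< {4}
  {} -< {5}
  {1} -< {1,2}
  {1} -< {1,3}
  {1} -< {1,4}
  ...72 more
Total: 80


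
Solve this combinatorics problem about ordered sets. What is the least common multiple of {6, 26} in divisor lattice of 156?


In a divisor lattice, join = lcm (least common multiple).
Compute lcm iteratively: start with first element, then lcm(current, next).
Elements: [6, 26]
lcm(6,26) = 78
Final lcm = 78


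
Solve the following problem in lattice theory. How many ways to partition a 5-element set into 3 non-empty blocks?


S(n,k) = k*S(n-1,k) + S(n-1,k-1).
S(4,3) = 6, S(4,2) = 7
S(5,3) = 3*6 + 7 = 18 + 7
S(5,3) = 25


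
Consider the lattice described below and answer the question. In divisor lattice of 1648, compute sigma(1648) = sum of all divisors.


sigma(n) = sum of divisors.
Divisors of 1648: [1, 2, 4, 8, 16, 103, 206, 412, 824, 1648]
Sum = 3224


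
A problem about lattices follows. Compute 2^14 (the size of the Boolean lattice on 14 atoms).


Power set = 2^n.
2^14 = 16384


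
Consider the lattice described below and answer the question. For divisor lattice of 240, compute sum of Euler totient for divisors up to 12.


Divisors of 240 up to 12: [1, 2, 3, 4, 5, 6, 8, 10, 12]
phi values: [1, 1, 2, 2, 4, 2, 4, 4, 4]
Sum = 24


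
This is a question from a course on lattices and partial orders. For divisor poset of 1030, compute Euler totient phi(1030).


phi(n) = n * prod_{p|n} (1 - 1/p).
Prime divisors of 1030: [2, 5, 103]
phi(1030) = 1030 * (1 - 1/2) * (1 - 1/5) * (1 - 1/103)
phi(1030) = 408


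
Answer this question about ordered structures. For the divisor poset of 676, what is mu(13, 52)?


In a divisor lattice, mu(a,b) = mu(b/a) where mu is the classical Mobius function.
b/a = 52/13 = 4
Prime factorization of 4: primes [2]
4 is not squarefree, so mu(4) = 0


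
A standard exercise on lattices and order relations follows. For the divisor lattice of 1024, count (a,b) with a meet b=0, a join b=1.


Complement pair (a,b): a meet b = bottom, a join b = top.
Here: gcd(a,b)=1 and lcm(a,b)=1024, i.e. a*b=1024 with a,b coprime.
Pairs found: (1,1024), (1024,1)
Total ordered pairs: 2


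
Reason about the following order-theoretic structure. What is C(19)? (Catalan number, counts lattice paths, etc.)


C(n) = C(2n, n) / (n+1).
C(38, 19) = 35345263800
C(19) = 35345263800 / 20 = 1767263190


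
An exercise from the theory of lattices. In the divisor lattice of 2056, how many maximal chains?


A maximal chain goes from the minimum element to a maximal element via cover relations.
Counting all min-to-max paths in the cover graph.
Total maximal chains: 4


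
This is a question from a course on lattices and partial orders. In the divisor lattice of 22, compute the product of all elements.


Divisors of 22: [1, 2, 11, 22]
Product = n^(d(n)/2) = 22^(4/2)
Product = 484


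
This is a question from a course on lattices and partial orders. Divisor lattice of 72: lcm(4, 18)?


Join=lcm.
gcd(4,18)=2
lcm=36


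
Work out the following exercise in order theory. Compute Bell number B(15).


B(n) = number of set partitions of an n-element set.
B(n) satisfies the recurrence: B(n+1) = sum_k C(n,k)*B(k).
B(15) = 1382958545


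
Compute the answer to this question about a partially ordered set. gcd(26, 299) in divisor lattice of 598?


Meet=gcd.
gcd(26,299)=13


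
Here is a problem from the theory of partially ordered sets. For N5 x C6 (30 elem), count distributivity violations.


Distributive law: a ^ (b v c) = (a ^ b) v (a ^ c).
Check all 30^3 = 27000 ordered triples (a,b,c).
  e.g. a=(b,0), b=(a,0), c=(c,0): lhs=(b,0) != rhs=(a,0)
  e.g. a=(b,0), b=(a,0), c=(c,1): lhs=(b,0) != rhs=(a,0)
Total violating triples: 432


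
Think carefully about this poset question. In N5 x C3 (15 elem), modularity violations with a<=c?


Modular law: if a <= c then a v (b ^ c) = (a v b) ^ c.
Check all triples (a,b,c) with a <= c among 15 elements.
  e.g. a=(a,0), b=(c,0), c=(b,0): lhs=(a,0) != rhs=(b,0)
  e.g. a=(a,0), b=(c,1), c=(b,0): lhs=(a,0) != rhs=(b,0)
Total violating triples: 18


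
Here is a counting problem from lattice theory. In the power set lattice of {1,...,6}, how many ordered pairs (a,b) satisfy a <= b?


The order relation is {(a,b) : a <= b}, reflexive so it includes (a,a).
Examples: ({},{}), ({},{1,2}), ({},{1,2,3}), ({},{1,2,3,4}), ({},{1,2,3,4,5}), ...
Total ordered pairs: 729


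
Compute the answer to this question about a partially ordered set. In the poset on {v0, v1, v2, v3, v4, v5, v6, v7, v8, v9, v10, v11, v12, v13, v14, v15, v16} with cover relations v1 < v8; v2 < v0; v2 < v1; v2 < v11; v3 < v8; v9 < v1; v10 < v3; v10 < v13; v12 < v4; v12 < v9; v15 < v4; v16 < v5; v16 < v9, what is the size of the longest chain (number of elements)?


A chain is a totally ordered subset; we count the number of elements in a maximum chain.
Compute, for each element x, the size of the longest chain ending at x:
  v2: 1
  v6: 1
  v7: 1
  v10: 1
  v12: 1
  v14: 1
  ...
A maximum chain: v12 < v9 < v1 < v8
Number of elements in the longest chain: 4


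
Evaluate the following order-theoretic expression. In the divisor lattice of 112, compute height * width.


Height = length of longest chain minus 1; width = size of largest antichain.
A maximum chain: 1 | 7 | 14 | 28 | 56 | 112  (height 5).
A maximum antichain: {2, 7}  (width 2).
Product = 5 * 2 = 10


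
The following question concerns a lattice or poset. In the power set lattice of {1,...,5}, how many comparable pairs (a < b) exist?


A comparable pair {a,b} has a < b or b < a in the order.
Count unordered pairs where one element is strictly below the other.
Examples: {{},{1}}, {{},{2}}, {{},{3}}, {{},{4}}, ...
Total comparable pairs: 211


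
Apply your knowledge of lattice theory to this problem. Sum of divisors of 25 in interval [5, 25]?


Interval [5,25] in divisors of 25: [5, 25]
Sum = 30


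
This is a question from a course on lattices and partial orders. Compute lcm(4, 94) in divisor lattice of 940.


In a divisor lattice, join = lcm (least common multiple).
gcd(4,94) = 2
lcm(4,94) = 4*94/gcd = 376/2 = 188


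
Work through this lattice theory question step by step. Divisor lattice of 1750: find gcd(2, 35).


In a divisor lattice, meet = gcd (greatest common divisor).
By Euclidean algorithm or factoring: gcd(2,35) = 1


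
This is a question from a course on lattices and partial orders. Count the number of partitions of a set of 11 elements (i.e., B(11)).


B(n) = number of set partitions of an n-element set.
B(n) satisfies the recurrence: B(n+1) = sum_k C(n,k)*B(k).
B(11) = 678570


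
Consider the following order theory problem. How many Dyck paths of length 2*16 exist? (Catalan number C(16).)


C(n) = C(2n, n) / (n+1).
C(32, 16) = 601080390
C(16) = 601080390 / 17 = 35357670


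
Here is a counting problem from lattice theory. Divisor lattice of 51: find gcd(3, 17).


In a divisor lattice, meet = gcd (greatest common divisor).
By Euclidean algorithm or factoring: gcd(3,17) = 1


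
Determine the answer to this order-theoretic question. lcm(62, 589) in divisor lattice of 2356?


Join=lcm.
gcd(62,589)=31
lcm=1178


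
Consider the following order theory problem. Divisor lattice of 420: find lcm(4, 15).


In a divisor lattice, join = lcm (least common multiple).
gcd(4,15) = 1
lcm(4,15) = 4*15/gcd = 60/1 = 60


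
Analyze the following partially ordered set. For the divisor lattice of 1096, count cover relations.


A cover relation a -< b holds when a < b with no c strictly between.
Cover relations:
  1 -< 2
  1 -< 137
  2 -< 4
  2 -< 274
  4 -< 8
  4 -< 548
  8 -< 1096
  137 -< 274
  ...2 more
Total: 10


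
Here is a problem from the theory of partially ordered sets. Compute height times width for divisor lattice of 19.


Height = length of longest chain minus 1; width = size of largest antichain.
A maximum chain: 1 | 19  (height 1).
A maximum antichain: {1}  (width 1).
Product = 1 * 1 = 1


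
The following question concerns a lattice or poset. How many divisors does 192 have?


Divisors of 192: [1, 2, 3, 4, 6, 8, 12, 16, 24, 32, 48, 64, 96, 192]
Count: 14


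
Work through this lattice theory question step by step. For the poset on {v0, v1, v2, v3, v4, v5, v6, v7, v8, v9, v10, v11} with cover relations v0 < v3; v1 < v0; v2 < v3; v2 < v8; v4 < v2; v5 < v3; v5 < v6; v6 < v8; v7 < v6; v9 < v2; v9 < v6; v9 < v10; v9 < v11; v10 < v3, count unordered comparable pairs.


A comparable pair {a,b} has a < b or b < a in the order.
Count unordered pairs where one element is strictly below the other.
Examples: {v0,v1}, {v0,v3}, {v1,v3}, {v2,v3}, ...
Total comparable pairs: 21


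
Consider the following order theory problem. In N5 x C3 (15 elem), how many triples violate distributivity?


Distributive law: a ^ (b v c) = (a ^ b) v (a ^ c).
Check all 15^3 = 3375 ordered triples (a,b,c).
  e.g. a=(b,0), b=(a,0), c=(c,0): lhs=(b,0) != rhs=(a,0)
  e.g. a=(b,0), b=(a,0), c=(c,1): lhs=(b,0) != rhs=(a,0)
Total violating triples: 54


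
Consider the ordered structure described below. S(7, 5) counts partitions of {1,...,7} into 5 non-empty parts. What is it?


S(n,k) = k*S(n-1,k) + S(n-1,k-1).
S(6,5) = 15, S(6,4) = 65
S(7,5) = 5*15 + 65 = 75 + 65
S(7,5) = 140


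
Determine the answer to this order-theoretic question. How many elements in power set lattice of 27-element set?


Power set = 2^n.
2^27 = 134217728


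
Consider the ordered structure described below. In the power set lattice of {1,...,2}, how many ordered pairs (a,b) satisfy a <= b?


The order relation is {(a,b) : a <= b}, reflexive so it includes (a,a).
Examples: ({},{}), ({},{1,2}), ({},{1}), ({},{2}), ({1,2},{1,2}), ...
Total ordered pairs: 9


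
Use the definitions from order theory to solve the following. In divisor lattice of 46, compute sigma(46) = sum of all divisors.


sigma(n) = sum of divisors.
Divisors of 46: [1, 2, 23, 46]
Sum = 72


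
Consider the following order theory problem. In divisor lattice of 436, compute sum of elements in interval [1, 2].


Interval [1,2] in divisors of 436: [1, 2]
Sum = 3


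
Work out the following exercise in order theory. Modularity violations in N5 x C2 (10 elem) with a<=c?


Modular law: if a <= c then a v (b ^ c) = (a v b) ^ c.
Check all triples (a,b,c) with a <= c among 10 elements.
  e.g. a=(a,0), b=(c,0), c=(b,0): lhs=(a,0) != rhs=(b,0)
  e.g. a=(a,0), b=(c,1), c=(b,0): lhs=(a,0) != rhs=(b,0)
Total violating triples: 6


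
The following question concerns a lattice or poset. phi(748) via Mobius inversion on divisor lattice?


phi(n) = n * prod_{p|n} (1 - 1/p).
Prime divisors of 748: [2, 11, 17]
phi(748) = 748 * (1 - 1/2) * (1 - 1/11) * (1 - 1/17)
phi(748) = 320


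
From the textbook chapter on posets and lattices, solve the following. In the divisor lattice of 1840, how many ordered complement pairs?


Complement pair (a,b): a meet b = bottom, a join b = top.
Here: gcd(a,b)=1 and lcm(a,b)=1840, i.e. a*b=1840 with a,b coprime.
Pairs found: (1,1840), (5,368), (16,115), (23,80), ... (4 more)
Total ordered pairs: 8


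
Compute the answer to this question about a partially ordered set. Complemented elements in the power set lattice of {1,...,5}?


An element a is complemented if some b has a meet b = bottom, a join b = top.
every subset A has complement S\A, so all elements are complemented.
Complemented elements: {}, {1}, {2}, {3}, {4}, {5}, ... (26 more)
Count: 32


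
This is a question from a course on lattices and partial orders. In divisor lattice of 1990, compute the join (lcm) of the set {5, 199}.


In a divisor lattice, join = lcm (least common multiple).
Compute lcm iteratively: start with first element, then lcm(current, next).
Elements: [5, 199]
lcm(5,199) = 995
Final lcm = 995


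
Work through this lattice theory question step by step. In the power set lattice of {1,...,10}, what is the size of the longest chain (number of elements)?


A chain is a totally ordered subset; we count the number of elements in a maximum chain.
Compute, for each element x, the size of the longest chain ending at x:
  {}: 1
  {1}: 2
  {2}: 2
  {3}: 2
  {4}: 2
  {5}: 2
  ...
A maximum chain: {} < {1} < {1,2} < {1,2,3} < {1,2,3,4} < {1,2,3,4,5} < {1,2,3,4,5,6} < {1,2,3,4,5,6,7} < {1,2,3,4,5,6,7,8} < {1,2,3,4,5,6,7,8,9} < {1,2,3,4,5,6,7,8,9,10}
Number of elements in the longest chain: 11


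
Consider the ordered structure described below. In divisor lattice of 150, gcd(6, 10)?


Meet=gcd.
gcd(6,10)=2


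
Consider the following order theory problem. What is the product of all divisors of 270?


Divisors of 270: [1, 2, 3, 5, 6, 9, 10, 15, 18, 27, 30, 45, 54, 90, 135, 270]
Product = n^(d(n)/2) = 270^(16/2)
Product = 28242953648100000000


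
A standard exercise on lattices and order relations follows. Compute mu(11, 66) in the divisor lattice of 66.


In a divisor lattice, mu(a,b) = mu(b/a) where mu is the classical Mobius function.
b/a = 66/11 = 6
Prime factorization of 6: primes [2, 3]
6 is squarefree with 2 prime factor(s), so mu(6) = (-1)^2 = 1


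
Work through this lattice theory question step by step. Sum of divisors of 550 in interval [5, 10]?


Interval [5,10] in divisors of 550: [5, 10]
Sum = 15


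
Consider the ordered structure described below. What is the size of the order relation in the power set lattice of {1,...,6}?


The order relation is {(a,b) : a <= b}, reflexive so it includes (a,a).
Examples: ({},{}), ({},{1,2}), ({},{1,2,3}), ({},{1,2,3,4}), ({},{1,2,3,4,5}), ...
Total ordered pairs: 729


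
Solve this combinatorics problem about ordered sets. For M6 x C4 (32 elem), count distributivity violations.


Distributive law: a ^ (b v c) = (a ^ b) v (a ^ c).
Check all 32^3 = 32768 ordered triples (a,b,c).
  e.g. a=(a1,0), b=(a2,0), c=(a3,0): lhs=(a1,0) != rhs=(0,0)
  e.g. a=(a1,0), b=(a2,0), c=(a3,1): lhs=(a1,0) != rhs=(0,0)
Total violating triples: 7680


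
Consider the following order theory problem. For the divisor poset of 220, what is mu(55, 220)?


In a divisor lattice, mu(a,b) = mu(b/a) where mu is the classical Mobius function.
b/a = 220/55 = 4
Prime factorization of 4: primes [2]
4 is not squarefree, so mu(4) = 0


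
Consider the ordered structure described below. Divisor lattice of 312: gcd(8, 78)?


Meet=gcd.
gcd(8,78)=2


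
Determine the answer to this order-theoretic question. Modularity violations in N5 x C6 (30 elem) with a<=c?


Modular law: if a <= c then a v (b ^ c) = (a v b) ^ c.
Check all triples (a,b,c) with a <= c among 30 elements.
  e.g. a=(a,0), b=(c,0), c=(b,0): lhs=(a,0) != rhs=(b,0)
  e.g. a=(a,0), b=(c,1), c=(b,0): lhs=(a,0) != rhs=(b,0)
Total violating triples: 126


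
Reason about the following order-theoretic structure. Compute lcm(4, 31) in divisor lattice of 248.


In a divisor lattice, join = lcm (least common multiple).
gcd(4,31) = 1
lcm(4,31) = 4*31/gcd = 124/1 = 124


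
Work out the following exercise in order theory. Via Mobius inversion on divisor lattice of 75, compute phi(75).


phi(n) = n * prod_{p|n} (1 - 1/p).
Prime divisors of 75: [3, 5]
phi(75) = 75 * (1 - 1/3) * (1 - 1/5)
phi(75) = 40


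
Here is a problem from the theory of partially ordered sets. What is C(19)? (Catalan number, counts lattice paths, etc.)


C(n) = C(2n, n) / (n+1).
C(38, 19) = 35345263800
C(19) = 35345263800 / 20 = 1767263190


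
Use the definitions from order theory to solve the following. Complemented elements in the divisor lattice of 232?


An element a is complemented if some b has a meet b = bottom, a join b = top.
a is complemented iff gcd(a, n/a)=1, i.e. a is a unitary divisor of 232.
Complemented elements: 1, 8, 29, 232
Count: 4


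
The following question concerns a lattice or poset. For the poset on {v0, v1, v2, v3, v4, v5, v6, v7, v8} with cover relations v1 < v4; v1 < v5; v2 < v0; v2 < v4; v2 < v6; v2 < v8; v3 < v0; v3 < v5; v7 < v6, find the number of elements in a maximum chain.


A chain is a totally ordered subset; we count the number of elements in a maximum chain.
Compute, for each element x, the size of the longest chain ending at x:
  v1: 1
  v2: 1
  v3: 1
  v7: 1
  v8: 2
  v0: 2
  ...
A maximum chain: v2 < v0
Number of elements in the longest chain: 2


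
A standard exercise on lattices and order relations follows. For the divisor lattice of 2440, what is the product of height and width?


Height = length of longest chain minus 1; width = size of largest antichain.
A maximum chain: 1 | 61 | 305 | 610 | 1220 | 2440  (height 5).
A maximum antichain: {4, 10, 122, 305}  (width 4).
Product = 5 * 4 = 20


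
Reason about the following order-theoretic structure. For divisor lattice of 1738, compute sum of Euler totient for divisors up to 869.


Divisors of 1738 up to 869: [1, 2, 11, 22, 79, 158, 869]
phi values: [1, 1, 10, 10, 78, 78, 780]
Sum = 958


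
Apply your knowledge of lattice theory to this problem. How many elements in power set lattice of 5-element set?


Power set = 2^n.
2^5 = 32


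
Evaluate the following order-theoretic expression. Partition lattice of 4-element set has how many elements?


B(n) = number of set partitions of an n-element set.
B(n) satisfies the recurrence: B(n+1) = sum_k C(n,k)*B(k).
B(4) = 15


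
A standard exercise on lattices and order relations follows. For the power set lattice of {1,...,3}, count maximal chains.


A maximal chain goes from the minimum element to a maximal element via cover relations.
Counting all min-to-max paths in the cover graph.
Total maximal chains: 6


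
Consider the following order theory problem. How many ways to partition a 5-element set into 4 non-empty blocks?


S(n,k) = k*S(n-1,k) + S(n-1,k-1).
S(4,4) = 1, S(4,3) = 6
S(5,4) = 4*1 + 6 = 4 + 6
S(5,4) = 10


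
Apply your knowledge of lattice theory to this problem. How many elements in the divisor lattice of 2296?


Divisors of 2296: [1, 2, 4, 7, 8, 14, 28, 41, 56, 82, 164, 287, 328, 574, 1148, 2296]
Count: 16


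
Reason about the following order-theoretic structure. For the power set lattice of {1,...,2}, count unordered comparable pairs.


A comparable pair {a,b} has a < b or b < a in the order.
Count unordered pairs where one element is strictly below the other.
Examples: {{},{1}}, {{},{2}}, {{},{1,2}}, {{1},{1,2}}, ...
Total comparable pairs: 5


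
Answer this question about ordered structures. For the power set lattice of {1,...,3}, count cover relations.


A cover relation a -< b holds when a < b with no c strictly between.
Cover relations:
  {} -< {1}
  {} -< {2}
  {} -< {3}
  {1} -< {1,2}
  {1} -< {1,3}
  {2} -< {1,2}
  {2} -< {2,3}
  {3} -< {1,3}
  ...4 more
Total: 12


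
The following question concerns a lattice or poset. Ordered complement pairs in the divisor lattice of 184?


Complement pair (a,b): a meet b = bottom, a join b = top.
Here: gcd(a,b)=1 and lcm(a,b)=184, i.e. a*b=184 with a,b coprime.
Pairs found: (1,184), (8,23), (23,8), (184,1)
Total ordered pairs: 4


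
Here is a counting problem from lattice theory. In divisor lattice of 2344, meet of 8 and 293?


In a divisor lattice, meet = gcd (greatest common divisor).
By Euclidean algorithm or factoring: gcd(8,293) = 1


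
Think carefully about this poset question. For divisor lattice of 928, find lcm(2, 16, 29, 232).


In a divisor lattice, join = lcm (least common multiple).
Compute lcm iteratively: start with first element, then lcm(current, next).
Elements: [2, 16, 29, 232]
lcm(2,16) = 16
lcm(16,29) = 464
lcm(464,232) = 464
Final lcm = 464


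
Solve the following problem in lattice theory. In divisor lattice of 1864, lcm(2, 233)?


Join=lcm.
gcd(2,233)=1
lcm=466


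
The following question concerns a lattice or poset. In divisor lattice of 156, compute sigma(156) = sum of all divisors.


sigma(n) = sum of divisors.
Divisors of 156: [1, 2, 3, 4, 6, 12, 13, 26, 39, 52, 78, 156]
Sum = 392


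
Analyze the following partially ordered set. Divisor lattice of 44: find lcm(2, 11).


In a divisor lattice, join = lcm (least common multiple).
gcd(2,11) = 1
lcm(2,11) = 2*11/gcd = 22/1 = 22


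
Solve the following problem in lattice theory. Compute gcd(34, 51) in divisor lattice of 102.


In a divisor lattice, meet = gcd (greatest common divisor).
By Euclidean algorithm or factoring: gcd(34,51) = 17


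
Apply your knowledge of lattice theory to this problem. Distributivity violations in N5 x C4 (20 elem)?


Distributive law: a ^ (b v c) = (a ^ b) v (a ^ c).
Check all 20^3 = 8000 ordered triples (a,b,c).
  e.g. a=(b,0), b=(a,0), c=(c,0): lhs=(b,0) != rhs=(a,0)
  e.g. a=(b,0), b=(a,0), c=(c,1): lhs=(b,0) != rhs=(a,0)
Total violating triples: 128


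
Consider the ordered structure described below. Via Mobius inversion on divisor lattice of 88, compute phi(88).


phi(n) = n * prod_{p|n} (1 - 1/p).
Prime divisors of 88: [2, 11]
phi(88) = 88 * (1 - 1/2) * (1 - 1/11)
phi(88) = 40


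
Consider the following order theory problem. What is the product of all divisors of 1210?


Divisors of 1210: [1, 2, 5, 10, 11, 22, 55, 110, 121, 242, 605, 1210]
Product = n^(d(n)/2) = 1210^(12/2)
Product = 3138428376721000000


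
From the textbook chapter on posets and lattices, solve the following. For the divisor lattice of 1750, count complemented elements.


An element a is complemented if some b has a meet b = bottom, a join b = top.
a is complemented iff gcd(a, n/a)=1, i.e. a is a unitary divisor of 1750.
Complemented elements: 1, 2, 7, 14, 125, 250, ... (2 more)
Count: 8


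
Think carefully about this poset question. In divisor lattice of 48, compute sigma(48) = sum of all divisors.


sigma(n) = sum of divisors.
Divisors of 48: [1, 2, 3, 4, 6, 8, 12, 16, 24, 48]
Sum = 124


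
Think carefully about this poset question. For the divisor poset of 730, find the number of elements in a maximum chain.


A chain is a totally ordered subset; we count the number of elements in a maximum chain.
Compute, for each element x, the size of the longest chain ending at x:
  1: 1
  2: 2
  5: 2
  73: 2
  10: 3
  146: 3
  ...
A maximum chain: 1 < 2 < 10 < 730
Number of elements in the longest chain: 4


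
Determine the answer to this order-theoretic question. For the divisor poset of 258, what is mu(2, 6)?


In a divisor lattice, mu(a,b) = mu(b/a) where mu is the classical Mobius function.
b/a = 6/2 = 3
Prime factorization of 3: primes [3]
3 is squarefree with 1 prime factor(s), so mu(3) = (-1)^1 = -1


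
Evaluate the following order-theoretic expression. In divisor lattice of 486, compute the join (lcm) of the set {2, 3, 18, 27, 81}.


In a divisor lattice, join = lcm (least common multiple).
Compute lcm iteratively: start with first element, then lcm(current, next).
Elements: [2, 3, 18, 27, 81]
lcm(2,3) = 6
lcm(6,18) = 18
lcm(18,27) = 54
lcm(54,81) = 162
Final lcm = 162


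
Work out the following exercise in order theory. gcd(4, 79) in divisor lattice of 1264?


Meet=gcd.
gcd(4,79)=1


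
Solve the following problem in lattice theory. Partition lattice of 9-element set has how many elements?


B(n) = number of set partitions of an n-element set.
B(n) satisfies the recurrence: B(n+1) = sum_k C(n,k)*B(k).
B(9) = 21147


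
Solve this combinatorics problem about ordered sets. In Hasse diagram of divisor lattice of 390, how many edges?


A cover relation a -< b holds when a < b with no c strictly between.
Cover relations:
  1 -< 2
  1 -< 3
  1 -< 5
  1 -< 13
  2 -< 6
  2 -< 10
  2 -< 26
  3 -< 6
  ...24 more
Total: 32


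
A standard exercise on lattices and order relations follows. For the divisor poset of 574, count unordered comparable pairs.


A comparable pair {a,b} has a < b or b < a in the order.
Count unordered pairs where one element is strictly below the other.
Examples: {1,2}, {1,7}, {1,14}, {1,41}, ...
Total comparable pairs: 19


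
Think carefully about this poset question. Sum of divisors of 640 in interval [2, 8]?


Interval [2,8] in divisors of 640: [2, 4, 8]
Sum = 14


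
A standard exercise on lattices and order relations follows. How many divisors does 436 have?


Divisors of 436: [1, 2, 4, 109, 218, 436]
Count: 6


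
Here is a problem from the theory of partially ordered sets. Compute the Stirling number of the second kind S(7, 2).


S(n,k) = k*S(n-1,k) + S(n-1,k-1).
S(6,2) = 31, S(6,1) = 1
S(7,2) = 2*31 + 1 = 62 + 1
S(7,2) = 63


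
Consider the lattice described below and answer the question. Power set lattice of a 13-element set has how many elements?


Power set = 2^n.
2^13 = 8192


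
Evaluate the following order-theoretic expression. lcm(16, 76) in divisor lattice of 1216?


Join=lcm.
gcd(16,76)=4
lcm=304


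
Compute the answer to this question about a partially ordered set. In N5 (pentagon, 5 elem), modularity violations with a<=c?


Modular law: if a <= c then a v (b ^ c) = (a v b) ^ c.
Check all triples (a,b,c) with a <= c among 5 elements.
  e.g. a=a, b=c, c=b: lhs=a != rhs=b
Total violating triples: 1


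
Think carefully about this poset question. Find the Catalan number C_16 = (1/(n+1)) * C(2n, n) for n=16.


C(n) = C(2n, n) / (n+1).
C(32, 16) = 601080390
C(16) = 601080390 / 17 = 35357670


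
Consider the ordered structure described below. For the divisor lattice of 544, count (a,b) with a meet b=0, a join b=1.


Complement pair (a,b): a meet b = bottom, a join b = top.
Here: gcd(a,b)=1 and lcm(a,b)=544, i.e. a*b=544 with a,b coprime.
Pairs found: (1,544), (17,32), (32,17), (544,1)
Total ordered pairs: 4


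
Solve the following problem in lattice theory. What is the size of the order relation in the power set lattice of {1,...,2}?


The order relation is {(a,b) : a <= b}, reflexive so it includes (a,a).
Examples: ({},{}), ({},{1,2}), ({},{1}), ({},{2}), ({1,2},{1,2}), ...
Total ordered pairs: 9


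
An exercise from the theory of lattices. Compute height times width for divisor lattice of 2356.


Height = length of longest chain minus 1; width = size of largest antichain.
A maximum chain: 1 | 31 | 589 | 1178 | 2356  (height 4).
A maximum antichain: {4, 38, 62, 589}  (width 4).
Product = 4 * 4 = 16


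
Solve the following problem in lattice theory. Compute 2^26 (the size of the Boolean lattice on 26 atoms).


Power set = 2^n.
2^26 = 67108864


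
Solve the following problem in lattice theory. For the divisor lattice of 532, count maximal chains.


A maximal chain goes from the minimum element to a maximal element via cover relations.
Counting all min-to-max paths in the cover graph.
Total maximal chains: 12


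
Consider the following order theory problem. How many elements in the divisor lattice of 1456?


Divisors of 1456: [1, 2, 4, 7, 8, 13, 14, 16, 26, 28, 52, 56, 91, 104, 112, 182, 208, 364, 728, 1456]
Count: 20


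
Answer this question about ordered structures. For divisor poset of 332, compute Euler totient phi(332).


phi(n) = n * prod_{p|n} (1 - 1/p).
Prime divisors of 332: [2, 83]
phi(332) = 332 * (1 - 1/2) * (1 - 1/83)
phi(332) = 164


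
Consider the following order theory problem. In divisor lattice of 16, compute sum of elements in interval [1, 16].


Interval [1,16] in divisors of 16: [1, 2, 4, 8, 16]
Sum = 31


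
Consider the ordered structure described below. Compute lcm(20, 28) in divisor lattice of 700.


In a divisor lattice, join = lcm (least common multiple).
gcd(20,28) = 4
lcm(20,28) = 20*28/gcd = 560/4 = 140


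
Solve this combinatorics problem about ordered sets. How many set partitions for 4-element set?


B(n) = number of set partitions of an n-element set.
B(n) satisfies the recurrence: B(n+1) = sum_k C(n,k)*B(k).
B(4) = 15


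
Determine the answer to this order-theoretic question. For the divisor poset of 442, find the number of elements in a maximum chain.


A chain is a totally ordered subset; we count the number of elements in a maximum chain.
Compute, for each element x, the size of the longest chain ending at x:
  1: 1
  2: 2
  13: 2
  17: 2
  26: 3
  34: 3
  ...
A maximum chain: 1 < 2 < 26 < 442
Number of elements in the longest chain: 4


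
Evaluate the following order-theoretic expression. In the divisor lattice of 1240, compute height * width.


Height = length of longest chain minus 1; width = size of largest antichain.
A maximum chain: 1 | 31 | 155 | 310 | 620 | 1240  (height 5).
A maximum antichain: {4, 10, 62, 155}  (width 4).
Product = 5 * 4 = 20


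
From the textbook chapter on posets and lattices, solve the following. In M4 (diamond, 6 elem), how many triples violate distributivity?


Distributive law: a ^ (b v c) = (a ^ b) v (a ^ c).
Check all 6^3 = 216 ordered triples (a,b,c).
  e.g. a=a1, b=a2, c=a3: lhs=a1 != rhs=0
  e.g. a=a1, b=a2, c=a4: lhs=a1 != rhs=0
Total violating triples: 24


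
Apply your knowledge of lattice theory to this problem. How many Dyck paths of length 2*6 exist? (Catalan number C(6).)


C(n) = C(2n, n) / (n+1).
C(12, 6) = 924
C(6) = 924 / 7 = 132


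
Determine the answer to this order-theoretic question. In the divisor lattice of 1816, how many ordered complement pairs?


Complement pair (a,b): a meet b = bottom, a join b = top.
Here: gcd(a,b)=1 and lcm(a,b)=1816, i.e. a*b=1816 with a,b coprime.
Pairs found: (1,1816), (8,227), (227,8), (1816,1)
Total ordered pairs: 4


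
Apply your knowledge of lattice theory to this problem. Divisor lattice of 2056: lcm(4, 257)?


Join=lcm.
gcd(4,257)=1
lcm=1028


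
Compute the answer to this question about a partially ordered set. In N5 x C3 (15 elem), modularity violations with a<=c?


Modular law: if a <= c then a v (b ^ c) = (a v b) ^ c.
Check all triples (a,b,c) with a <= c among 15 elements.
  e.g. a=(a,0), b=(c,0), c=(b,0): lhs=(a,0) != rhs=(b,0)
  e.g. a=(a,0), b=(c,1), c=(b,0): lhs=(a,0) != rhs=(b,0)
Total violating triples: 18


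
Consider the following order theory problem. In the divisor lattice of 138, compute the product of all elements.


Divisors of 138: [1, 2, 3, 6, 23, 46, 69, 138]
Product = n^(d(n)/2) = 138^(8/2)
Product = 362673936


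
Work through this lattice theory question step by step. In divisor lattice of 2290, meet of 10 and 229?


In a divisor lattice, meet = gcd (greatest common divisor).
By Euclidean algorithm or factoring: gcd(10,229) = 1


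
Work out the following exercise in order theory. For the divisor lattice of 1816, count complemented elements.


An element a is complemented if some b has a meet b = bottom, a join b = top.
a is complemented iff gcd(a, n/a)=1, i.e. a is a unitary divisor of 1816.
Complemented elements: 1, 8, 227, 1816
Count: 4


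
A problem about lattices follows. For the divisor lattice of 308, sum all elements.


sigma(n) = sum of divisors.
Divisors of 308: [1, 2, 4, 7, 11, 14, 22, 28, 44, 77, 154, 308]
Sum = 672


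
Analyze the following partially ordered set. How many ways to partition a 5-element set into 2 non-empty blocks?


S(n,k) = k*S(n-1,k) + S(n-1,k-1).
S(4,2) = 7, S(4,1) = 1
S(5,2) = 2*7 + 1 = 14 + 1
S(5,2) = 15


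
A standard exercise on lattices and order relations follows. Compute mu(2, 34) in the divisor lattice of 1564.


In a divisor lattice, mu(a,b) = mu(b/a) where mu is the classical Mobius function.
b/a = 34/2 = 17
Prime factorization of 17: primes [17]
17 is squarefree with 1 prime factor(s), so mu(17) = (-1)^1 = -1
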